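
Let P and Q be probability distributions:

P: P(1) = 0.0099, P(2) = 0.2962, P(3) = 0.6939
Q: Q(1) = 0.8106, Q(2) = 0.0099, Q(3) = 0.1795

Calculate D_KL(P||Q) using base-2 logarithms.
2.7430 bits

D_KL(P||Q) = Σ P(x) log₂(P(x)/Q(x))

Computing term by term:
  P(1)·log₂(P(1)/Q(1)) = 0.0099·log₂(0.0099/0.8106) = -0.06292
  P(2)·log₂(P(2)/Q(2)) = 0.2962·log₂(0.2962/0.0099) = 1.45227
  P(3)·log₂(P(3)/Q(3)) = 0.6939·log₂(0.6939/0.1795) = 1.35362

D_KL(P||Q) = -0.06292 + 1.45227 + 1.35362 = 2.74297 ≈ 2.7430 bits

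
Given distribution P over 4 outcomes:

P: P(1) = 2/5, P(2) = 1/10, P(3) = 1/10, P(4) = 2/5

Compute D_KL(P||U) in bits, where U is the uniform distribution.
0.2781 bits

U(i) = 1/4 for all i

D_KL(P||U) = Σ P(x) log₂(P(x) / (1/4))
           = Σ P(x) log₂(P(x)) + log₂(4)
           = log₂(4) - H(P)

H(P) = -Σ P(x) log₂(P(x)):
  -P(1)·log₂(P(1)) = -(2/5)·log₂(2/5) = 0.52877
  -P(2)·log₂(P(2)) = -(1/10)·log₂(1/10) = 0.33219
  -P(3)·log₂(P(3)) = -(1/10)·log₂(1/10) = 0.33219
  -P(4)·log₂(P(4)) = -(2/5)·log₂(2/5) = 0.52877
H(P) = 0.52877 + 0.33219 + 0.33219 + 0.52877 = 1.72192 bits

log₂(4) = 2.00000 bits

D_KL(P||U) = 2.00000 - 1.72192 = 0.27808 ≈ 0.2781 bits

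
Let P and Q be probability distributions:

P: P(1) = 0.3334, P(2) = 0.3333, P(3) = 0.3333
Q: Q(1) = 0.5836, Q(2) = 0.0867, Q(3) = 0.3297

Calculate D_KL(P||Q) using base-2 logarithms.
0.3834 bits

D_KL(P||Q) = Σ P(x) log₂(P(x)/Q(x))

Computing term by term:
  P(1)·log₂(P(1)/Q(1)) = 0.3334·log₂(0.3334/0.5836) = -0.26930
  P(2)·log₂(P(2)/Q(2)) = 0.3333·log₂(0.3333/0.0867) = 0.64751
  P(3)·log₂(P(3)/Q(3)) = 0.3333·log₂(0.3333/0.3297) = 0.00522

D_KL(P||Q) = -0.26930 + 0.64751 + 0.00522 = 0.38343 ≈ 0.3834 bits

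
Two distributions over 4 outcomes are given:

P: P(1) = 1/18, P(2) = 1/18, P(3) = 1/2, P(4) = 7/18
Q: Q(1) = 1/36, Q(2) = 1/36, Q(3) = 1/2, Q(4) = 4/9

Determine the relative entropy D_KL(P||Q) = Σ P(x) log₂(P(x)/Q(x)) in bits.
0.0362 bits

D_KL(P||Q) = Σ P(x) log₂(P(x)/Q(x))

Computing term by term:
  P(1)·log₂(P(1)/Q(1)) = (1/18)·log₂((1/18)/(1/36)) = 0.05556
  P(2)·log₂(P(2)/Q(2)) = (1/18)·log₂((1/18)/(1/36)) = 0.05556
  P(3)·log₂(P(3)/Q(3)) = (1/2)·log₂((1/2)/(1/2)) = 0.00000
  P(4)·log₂(P(4)/Q(4)) = (7/18)·log₂((7/18)/(4/9)) = -0.07492

D_KL(P||Q) = 0.05556 + 0.05556 + 0.00000 - 0.07492 = 0.03620 ≈ 0.0362 bits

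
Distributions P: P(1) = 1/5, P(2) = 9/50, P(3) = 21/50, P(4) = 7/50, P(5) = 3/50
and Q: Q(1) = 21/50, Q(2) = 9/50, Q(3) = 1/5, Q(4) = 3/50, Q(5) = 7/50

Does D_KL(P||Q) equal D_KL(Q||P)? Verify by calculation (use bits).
D_KL(P||Q) = 0.3333 bits, D_KL(Q||P) = 0.3333 bits. Yes — for this pair D_KL(P||Q) = D_KL(Q||P).

D_KL(P||Q) = Σ P(x) log₂(P(x)/Q(x))

Computing term by term:
  P(1)·log₂(P(1)/Q(1)) = (1/5)·log₂((1/5)/(21/50)) = -0.21408
  P(2)·log₂(P(2)/Q(2)) = (9/50)·log₂((9/50)/(9/50)) = 0.00000
  P(3)·log₂(P(3)/Q(3)) = (21/50)·log₂((21/50)/(1/5)) = 0.44956
  P(4)·log₂(P(4)/Q(4)) = (7/50)·log₂((7/50)/(3/50)) = 0.17113
  P(5)·log₂(P(5)/Q(5)) = (3/50)·log₂((3/50)/(7/50)) = -0.07334

D_KL(P||Q) = -0.21408 + 0.00000 + 0.44956 + 0.17113 - 0.07334 = 0.33327 ≈ 0.3333 bits

D_KL(Q||P) = Σ Q(x) log₂(Q(x)/P(x))

Computing term by term:
  Q(1)·log₂(Q(1)/P(1)) = (21/50)·log₂((21/50)/(1/5)) = 0.44956
  Q(2)·log₂(Q(2)/P(2)) = (9/50)·log₂((9/50)/(9/50)) = 0.00000
  Q(3)·log₂(Q(3)/P(3)) = (1/5)·log₂((1/5)/(21/50)) = -0.21408
  Q(4)·log₂(Q(4)/P(4)) = (3/50)·log₂((3/50)/(7/50)) = -0.07334
  Q(5)·log₂(Q(5)/P(5)) = (7/50)·log₂((7/50)/(3/50)) = 0.17113

D_KL(Q||P) = 0.44956 + 0.00000 - 0.21408 - 0.07334 + 0.17113 = 0.33327 ≈ 0.3333 bits

These ARE equal here. Q is P with outcomes relabeled (Q(1) = P(3), Q(3) = P(1), Q(4) = P(5), Q(5) = P(4)) by a relabeling that is its own inverse, so the two sums contain exactly the same terms in a different order. This is a special case — KL divergence is not symmetric in general: D_KL(P||Q) ≠ D_KL(Q||P) for most P, Q.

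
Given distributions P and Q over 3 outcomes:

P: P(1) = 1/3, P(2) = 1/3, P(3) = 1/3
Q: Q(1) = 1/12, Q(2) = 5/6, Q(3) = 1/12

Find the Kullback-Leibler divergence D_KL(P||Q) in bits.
0.8927 bits

D_KL(P||Q) = Σ P(x) log₂(P(x)/Q(x))

Computing term by term:
  P(1)·log₂(P(1)/Q(1)) = (1/3)·log₂((1/3)/(1/12)) = 0.66667
  P(2)·log₂(P(2)/Q(2)) = (1/3)·log₂((1/3)/(5/6)) = -0.44064
  P(3)·log₂(P(3)/Q(3)) = (1/3)·log₂((1/3)/(1/12)) = 0.66667

D_KL(P||Q) = 0.66667 - 0.44064 + 0.66667 = 0.89270 ≈ 0.8927 bits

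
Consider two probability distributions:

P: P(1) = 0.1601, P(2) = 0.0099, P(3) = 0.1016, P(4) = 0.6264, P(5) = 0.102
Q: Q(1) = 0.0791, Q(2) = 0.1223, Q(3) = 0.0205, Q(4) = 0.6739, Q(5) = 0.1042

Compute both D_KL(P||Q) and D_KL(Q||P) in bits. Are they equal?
D_KL(P||Q) = 0.2924 bits, D_KL(Q||P) = 0.3900 bits. No, they are not equal.

D_KL(P||Q) = Σ P(x) log₂(P(x)/Q(x))

Computing term by term:
  P(1)·log₂(P(1)/Q(1)) = 0.1601·log₂(0.1601/0.0791) = 0.16286
  P(2)·log₂(P(2)/Q(2)) = 0.0099·log₂(0.0099/0.1223) = -0.03591
  P(3)·log₂(P(3)/Q(3)) = 0.1016·log₂(0.1016/0.0205) = 0.23462
  P(4)·log₂(P(4)/Q(4)) = 0.6264·log₂(0.6264/0.6739) = -0.06605
  P(5)·log₂(P(5)/Q(5)) = 0.102·log₂(0.102/0.1042) = -0.00314

D_KL(P||Q) = 0.16286 - 0.03591 + 0.23462 - 0.06605 - 0.00314 = 0.29238 ≈ 0.2924 bits

D_KL(Q||P) = Σ Q(x) log₂(Q(x)/P(x))

Computing term by term:
  Q(1)·log₂(Q(1)/P(1)) = 0.0791·log₂(0.0791/0.1601) = -0.08046
  Q(2)·log₂(Q(2)/P(2)) = 0.1223·log₂(0.1223/0.0099) = 0.44356
  Q(3)·log₂(Q(3)/P(3)) = 0.0205·log₂(0.0205/0.1016) = -0.04734
  Q(4)·log₂(Q(4)/P(4)) = 0.6739·log₂(0.6739/0.6264) = 0.07106
  Q(5)·log₂(Q(5)/P(5)) = 0.1042·log₂(0.1042/0.102) = 0.00321

D_KL(Q||P) = -0.08046 + 0.44356 - 0.04734 + 0.07106 + 0.00321 = 0.39003 ≈ 0.3900 bits

These are NOT equal (difference: 0.0976 bits). KL divergence is asymmetric: D_KL(P||Q) ≠ D_KL(Q||P) in general.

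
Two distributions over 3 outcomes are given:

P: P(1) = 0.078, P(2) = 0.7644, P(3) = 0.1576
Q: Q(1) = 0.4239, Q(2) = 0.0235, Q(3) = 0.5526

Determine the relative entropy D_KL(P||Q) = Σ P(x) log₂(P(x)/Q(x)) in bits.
3.3643 bits

D_KL(P||Q) = Σ P(x) log₂(P(x)/Q(x))

Computing term by term:
  P(1)·log₂(P(1)/Q(1)) = 0.078·log₂(0.078/0.4239) = -0.19049
  P(2)·log₂(P(2)/Q(2)) = 0.7644·log₂(0.7644/0.0235) = 3.84004
  P(3)·log₂(P(3)/Q(3)) = 0.1576·log₂(0.1576/0.5526) = -0.28525

D_KL(P||Q) = -0.19049 + 3.84004 - 0.28525 = 3.36430 ≈ 3.3643 bits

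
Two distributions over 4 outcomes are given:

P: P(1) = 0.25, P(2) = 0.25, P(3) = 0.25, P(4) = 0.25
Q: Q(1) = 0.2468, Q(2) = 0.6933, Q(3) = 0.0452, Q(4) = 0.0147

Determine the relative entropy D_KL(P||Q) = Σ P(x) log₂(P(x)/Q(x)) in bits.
1.2757 bits

D_KL(P||Q) = Σ P(x) log₂(P(x)/Q(x))

Computing term by term:
  P(1)·log₂(P(1)/Q(1)) = 0.25·log₂(0.25/0.2468) = 0.00465
  P(2)·log₂(P(2)/Q(2)) = 0.25·log₂(0.25/0.6933) = -0.36789
  P(3)·log₂(P(3)/Q(3)) = 0.25·log₂(0.25/0.0452) = 0.61688
  P(4)·log₂(P(4)/Q(4)) = 0.25·log₂(0.25/0.0147) = 1.02201

D_KL(P||Q) = 0.00465 - 0.36789 + 0.61688 + 1.02201 = 1.27565 ≈ 1.2757 bits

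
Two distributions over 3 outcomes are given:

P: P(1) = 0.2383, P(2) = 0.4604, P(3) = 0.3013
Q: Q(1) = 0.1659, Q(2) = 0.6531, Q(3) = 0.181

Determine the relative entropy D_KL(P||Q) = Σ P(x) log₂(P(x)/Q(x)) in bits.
0.1138 bits

D_KL(P||Q) = Σ P(x) log₂(P(x)/Q(x))

Computing term by term:
  P(1)·log₂(P(1)/Q(1)) = 0.2383·log₂(0.2383/0.1659) = 0.12450
  P(2)·log₂(P(2)/Q(2)) = 0.4604·log₂(0.4604/0.6531) = -0.23223
  P(3)·log₂(P(3)/Q(3)) = 0.3013·log₂(0.3013/0.181) = 0.22152

D_KL(P||Q) = 0.12450 - 0.23223 + 0.22152 = 0.11379 ≈ 0.1138 bits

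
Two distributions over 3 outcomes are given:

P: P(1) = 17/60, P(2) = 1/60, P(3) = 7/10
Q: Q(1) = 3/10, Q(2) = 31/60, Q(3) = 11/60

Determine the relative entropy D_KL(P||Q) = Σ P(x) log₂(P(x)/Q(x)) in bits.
1.2471 bits

D_KL(P||Q) = Σ P(x) log₂(P(x)/Q(x))

Computing term by term:
  P(1)·log₂(P(1)/Q(1)) = (17/60)·log₂((17/60)/(3/10)) = -0.02336
  P(2)·log₂(P(2)/Q(2)) = (1/60)·log₂((1/60)/(31/60)) = -0.08257
  P(3)·log₂(P(3)/Q(3)) = (7/10)·log₂((7/10)/(11/60)) = 1.35302

D_KL(P||Q) = -0.02336 - 0.08257 + 1.35302 = 1.24709 ≈ 1.2471 bits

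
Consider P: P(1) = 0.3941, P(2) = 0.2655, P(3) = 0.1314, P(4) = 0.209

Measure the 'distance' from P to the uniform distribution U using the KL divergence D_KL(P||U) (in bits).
0.1059 bits

U(i) = 1/4 for all i

D_KL(P||U) = Σ P(x) log₂(P(x) / (1/4))
           = Σ P(x) log₂(P(x)) + log₂(4)
           = log₂(4) - H(P)

H(P) = -Σ P(x) log₂(P(x)):
  -P(1)·log₂(P(1)) = -(0.3941)·log₂(0.3941) = 0.52942
  -P(2)·log₂(P(2)) = -(0.2655)·log₂(0.2655) = 0.50796
  -P(3)·log₂(P(3)) = -(0.1314)·log₂(0.1314) = 0.38473
  -P(4)·log₂(P(4)) = -(0.209)·log₂(0.209) = 0.47201
H(P) = 0.52942 + 0.50796 + 0.38473 + 0.47201 = 1.89412 bits

log₂(4) = 2.00000 bits

D_KL(P||U) = 2.00000 - 1.89412 = 0.10588 ≈ 0.1059 bits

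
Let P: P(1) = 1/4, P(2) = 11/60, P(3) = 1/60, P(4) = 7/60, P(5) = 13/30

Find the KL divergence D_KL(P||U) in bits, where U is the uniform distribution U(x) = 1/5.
0.3904 bits

U(i) = 1/5 for all i

D_KL(P||U) = Σ P(x) log₂(P(x) / (1/5))
           = Σ P(x) log₂(P(x)) + log₂(5)
           = log₂(5) - H(P)

H(P) = -Σ P(x) log₂(P(x)):
  -P(1)·log₂(P(1)) = -(1/4)·log₂(1/4) = 0.50000
  -P(2)·log₂(P(2)) = -(11/60)·log₂(11/60) = 0.44870
  -P(3)·log₂(P(3)) = -(1/60)·log₂(1/60) = 0.09845
  -P(4)·log₂(P(4)) = -(7/60)·log₂(7/60) = 0.36161
  -P(5)·log₂(P(5)) = -(13/30)·log₂(13/30) = 0.52280
H(P) = 0.50000 + 0.44870 + 0.09845 + 0.36161 + 0.52280 = 1.93156 bits

log₂(5) = 2.32193 bits

D_KL(P||U) = 2.32193 - 1.93156 = 0.39037 ≈ 0.3904 bits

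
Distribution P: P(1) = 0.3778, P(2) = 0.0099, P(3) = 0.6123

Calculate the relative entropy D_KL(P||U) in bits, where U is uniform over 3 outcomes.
0.5552 bits

U(i) = 1/3 for all i

D_KL(P||U) = Σ P(x) log₂(P(x) / (1/3))
           = Σ P(x) log₂(P(x)) + log₂(3)
           = log₂(3) - H(P)

H(P) = -Σ P(x) log₂(P(x)):
  -P(1)·log₂(P(1)) = -(0.3778)·log₂(0.3778) = 0.53055
  -P(2)·log₂(P(2)) = -(0.0099)·log₂(0.0099) = 0.06592
  -P(3)·log₂(P(3)) = -(0.6123)·log₂(0.6123) = 0.43332
H(P) = 0.53055 + 0.06592 + 0.43332 = 1.02979 bits

log₂(3) = 1.58496 bits

D_KL(P||U) = 1.58496 - 1.02979 = 0.55517 ≈ 0.5552 bits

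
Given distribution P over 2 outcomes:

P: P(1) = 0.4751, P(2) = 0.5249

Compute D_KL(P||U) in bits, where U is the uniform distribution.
0.0018 bits

U(i) = 1/2 for all i

D_KL(P||U) = Σ P(x) log₂(P(x) / (1/2))
           = Σ P(x) log₂(P(x)) + log₂(2)
           = log₂(2) - H(P)

H(P) = -Σ P(x) log₂(P(x)):
  -P(1)·log₂(P(1)) = -(0.4751)·log₂(0.4751) = 0.51011
  -P(2)·log₂(P(2)) = -(0.5249)·log₂(0.5249) = 0.48810
H(P) = 0.51011 + 0.48810 = 0.99821 bits

log₂(2) = 1.00000 bits

D_KL(P||U) = 1.00000 - 0.99821 = 0.00179 ≈ 0.0018 bits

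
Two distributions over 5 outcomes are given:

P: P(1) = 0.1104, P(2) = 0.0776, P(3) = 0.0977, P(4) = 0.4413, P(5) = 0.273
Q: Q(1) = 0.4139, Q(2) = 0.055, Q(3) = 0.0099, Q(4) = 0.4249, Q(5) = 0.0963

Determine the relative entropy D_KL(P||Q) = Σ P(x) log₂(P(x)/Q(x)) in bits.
0.5853 bits

D_KL(P||Q) = Σ P(x) log₂(P(x)/Q(x))

Computing term by term:
  P(1)·log₂(P(1)/Q(1)) = 0.1104·log₂(0.1104/0.4139) = -0.21048
  P(2)·log₂(P(2)/Q(2)) = 0.0776·log₂(0.0776/0.055) = 0.03854
  P(3)·log₂(P(3)/Q(3)) = 0.0977·log₂(0.0977/0.0099) = 0.32269
  P(4)·log₂(P(4)/Q(4)) = 0.4413·log₂(0.4413/0.4249) = 0.02411
  P(5)·log₂(P(5)/Q(5)) = 0.273·log₂(0.273/0.0963) = 0.41040

D_KL(P||Q) = -0.21048 + 0.03854 + 0.32269 + 0.02411 + 0.41040 = 0.58526 ≈ 0.5853 bits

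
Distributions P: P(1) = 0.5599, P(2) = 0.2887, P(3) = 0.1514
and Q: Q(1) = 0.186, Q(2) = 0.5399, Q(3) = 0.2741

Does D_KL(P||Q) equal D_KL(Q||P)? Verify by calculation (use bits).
D_KL(P||Q) = 0.4998 bits, D_KL(Q||P) = 0.4266 bits. No — D_KL(P||Q) ≠ D_KL(Q||P) for this pair.

D_KL(P||Q) = Σ P(x) log₂(P(x)/Q(x))

Computing term by term:
  P(1)·log₂(P(1)/Q(1)) = 0.5599·log₂(0.5599/0.186) = 0.89017
  P(2)·log₂(P(2)/Q(2)) = 0.2887·log₂(0.2887/0.5399) = -0.26073
  P(3)·log₂(P(3)/Q(3)) = 0.1514·log₂(0.1514/0.2741) = -0.12965

D_KL(P||Q) = 0.89017 - 0.26073 - 0.12965 = 0.49979 ≈ 0.4998 bits

D_KL(Q||P) = Σ Q(x) log₂(Q(x)/P(x))

Computing term by term:
  Q(1)·log₂(Q(1)/P(1)) = 0.186·log₂(0.186/0.5599) = -0.29572
  Q(2)·log₂(Q(2)/P(2)) = 0.5399·log₂(0.5399/0.2887) = 0.48760
  Q(3)·log₂(Q(3)/P(3)) = 0.2741·log₂(0.2741/0.1514) = 0.23472

D_KL(Q||P) = -0.29572 + 0.48760 + 0.23472 = 0.42660 ≈ 0.4266 bits

These are NOT equal (difference: 0.0732 bits). KL divergence is asymmetric: D_KL(P||Q) ≠ D_KL(Q||P) in general.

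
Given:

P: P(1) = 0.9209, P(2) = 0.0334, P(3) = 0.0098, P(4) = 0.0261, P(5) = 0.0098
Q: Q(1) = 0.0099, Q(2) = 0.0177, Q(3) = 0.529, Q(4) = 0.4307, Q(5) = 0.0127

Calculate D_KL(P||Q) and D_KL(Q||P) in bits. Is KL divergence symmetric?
D_KL(P||Q) = 5.8872 bits, D_KL(Q||P) = 4.7098 bits. No, KL divergence is not symmetric.

D_KL(P||Q) = Σ P(x) log₂(P(x)/Q(x))

Computing term by term:
  P(1)·log₂(P(1)/Q(1)) = 0.9209·log₂(0.9209/0.0099) = 6.02220
  P(2)·log₂(P(2)/Q(2)) = 0.0334·log₂(0.0334/0.0177) = 0.03060
  P(3)·log₂(P(3)/Q(3)) = 0.0098·log₂(0.0098/0.529) = -0.05639
  P(4)·log₂(P(4)/Q(4)) = 0.0261·log₂(0.0261/0.4307) = -0.10556
  P(5)·log₂(P(5)/Q(5)) = 0.0098·log₂(0.0098/0.0127) = -0.00366

D_KL(P||Q) = 6.02220 + 0.03060 - 0.05639 - 0.10556 - 0.00366 = 5.88719 ≈ 5.8872 bits

D_KL(Q||P) = Σ Q(x) log₂(Q(x)/P(x))

Computing term by term:
  Q(1)·log₂(Q(1)/P(1)) = 0.0099·log₂(0.0099/0.9209) = -0.06474
  Q(2)·log₂(Q(2)/P(2)) = 0.0177·log₂(0.0177/0.0334) = -0.01621
  Q(3)·log₂(Q(3)/P(3)) = 0.529·log₂(0.529/0.0098) = 3.04405
  Q(4)·log₂(Q(4)/P(4)) = 0.4307·log₂(0.4307/0.0261) = 1.74199
  Q(5)·log₂(Q(5)/P(5)) = 0.0127·log₂(0.0127/0.0098) = 0.00475

D_KL(Q||P) = -0.06474 - 0.01621 + 3.04405 + 1.74199 + 0.00475 = 4.70984 ≈ 4.7098 bits

These are NOT equal (difference: 1.1774 bits). KL divergence is asymmetric: D_KL(P||Q) ≠ D_KL(Q||P) in general.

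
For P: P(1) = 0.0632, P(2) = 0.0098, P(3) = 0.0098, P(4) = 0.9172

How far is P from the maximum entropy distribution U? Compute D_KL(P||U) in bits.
1.5031 bits

U(i) = 1/4 for all i

D_KL(P||U) = Σ P(x) log₂(P(x) / (1/4))
           = Σ P(x) log₂(P(x)) + log₂(4)
           = log₂(4) - H(P)

H(P) = -Σ P(x) log₂(P(x)):
  -P(1)·log₂(P(1)) = -(0.0632)·log₂(0.0632) = 0.25178
  -P(2)·log₂(P(2)) = -(0.0098)·log₂(0.0098) = 0.06540
  -P(3)·log₂(P(3)) = -(0.0098)·log₂(0.0098) = 0.06540
  -P(4)·log₂(P(4)) = -(0.9172)·log₂(0.9172) = 0.11437
H(P) = 0.25178 + 0.06540 + 0.06540 + 0.11437 = 0.49695 bits

log₂(4) = 2.00000 bits

D_KL(P||U) = 2.00000 - 0.49695 = 1.50305 ≈ 1.5031 bits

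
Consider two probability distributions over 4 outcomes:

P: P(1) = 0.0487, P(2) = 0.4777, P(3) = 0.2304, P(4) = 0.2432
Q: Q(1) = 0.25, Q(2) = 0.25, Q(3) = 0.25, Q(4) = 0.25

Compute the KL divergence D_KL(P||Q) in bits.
0.2945 bits

D_KL(P||Q) = Σ P(x) log₂(P(x)/Q(x))

Computing term by term:
  P(1)·log₂(P(1)/Q(1)) = 0.0487·log₂(0.0487/0.25) = -0.11493
  P(2)·log₂(P(2)/Q(2)) = 0.4777·log₂(0.4777/0.25) = 0.44626
  P(3)·log₂(P(3)/Q(3)) = 0.2304·log₂(0.2304/0.25) = -0.02714
  P(4)·log₂(P(4)/Q(4)) = 0.2432·log₂(0.2432/0.25) = -0.00968

D_KL(P||Q) = -0.11493 + 0.44626 - 0.02714 - 0.00968 = 0.29451 ≈ 0.2945 bits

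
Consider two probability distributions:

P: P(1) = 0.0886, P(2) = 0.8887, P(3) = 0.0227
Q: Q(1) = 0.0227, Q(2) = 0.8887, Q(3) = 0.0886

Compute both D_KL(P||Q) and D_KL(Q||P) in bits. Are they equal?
D_KL(P||Q) = 0.1295 bits, D_KL(Q||P) = 0.1295 bits. Yes, in this case they are equal (although KL divergence is not symmetric in general).

D_KL(P||Q) = Σ P(x) log₂(P(x)/Q(x))

Computing term by term:
  P(1)·log₂(P(1)/Q(1)) = 0.0886·log₂(0.0886/0.0227) = 0.17406
  P(2)·log₂(P(2)/Q(2)) = 0.8887·log₂(0.8887/0.8887) = 0.00000
  P(3)·log₂(P(3)/Q(3)) = 0.0227·log₂(0.0227/0.0886) = -0.04460

D_KL(P||Q) = 0.17406 + 0.00000 - 0.04460 = 0.12946 ≈ 0.1295 bits

D_KL(Q||P) = Σ Q(x) log₂(Q(x)/P(x))

Computing term by term:
  Q(1)·log₂(Q(1)/P(1)) = 0.0227·log₂(0.0227/0.0886) = -0.04460
  Q(2)·log₂(Q(2)/P(2)) = 0.8887·log₂(0.8887/0.8887) = 0.00000
  Q(3)·log₂(Q(3)/P(3)) = 0.0886·log₂(0.0886/0.0227) = 0.17406

D_KL(Q||P) = -0.04460 + 0.00000 + 0.17406 = 0.12946 ≈ 0.1295 bits

These ARE equal here. Q is P with outcomes relabeled (Q(1) = P(3), Q(3) = P(1)) by a relabeling that is its own inverse, so the two sums contain exactly the same terms in a different order. This is a special case — KL divergence is not symmetric in general: D_KL(P||Q) ≠ D_KL(Q||P) for most P, Q.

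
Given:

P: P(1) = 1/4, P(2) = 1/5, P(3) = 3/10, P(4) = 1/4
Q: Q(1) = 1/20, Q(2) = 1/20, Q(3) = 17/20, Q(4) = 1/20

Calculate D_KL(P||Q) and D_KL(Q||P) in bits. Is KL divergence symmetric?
D_KL(P||Q) = 1.1102 bits, D_KL(Q||P) = 0.9449 bits. No, KL divergence is not symmetric.

D_KL(P||Q) = Σ P(x) log₂(P(x)/Q(x))

Computing term by term:
  P(1)·log₂(P(1)/Q(1)) = (1/4)·log₂((1/4)/(1/20)) = 0.58048
  P(2)·log₂(P(2)/Q(2)) = (1/5)·log₂((1/5)/(1/20)) = 0.40000
  P(3)·log₂(P(3)/Q(3)) = (3/10)·log₂((3/10)/(17/20)) = -0.45075
  P(4)·log₂(P(4)/Q(4)) = (1/4)·log₂((1/4)/(1/20)) = 0.58048

D_KL(P||Q) = 0.58048 + 0.40000 - 0.45075 + 0.58048 = 1.11021 ≈ 1.1102 bits

D_KL(Q||P) = Σ Q(x) log₂(Q(x)/P(x))

Computing term by term:
  Q(1)·log₂(Q(1)/P(1)) = (1/20)·log₂((1/20)/(1/4)) = -0.11610
  Q(2)·log₂(Q(2)/P(2)) = (1/20)·log₂((1/20)/(1/5)) = -0.10000
  Q(3)·log₂(Q(3)/P(3)) = (17/20)·log₂((17/20)/(3/10)) = 1.27713
  Q(4)·log₂(Q(4)/P(4)) = (1/20)·log₂((1/20)/(1/4)) = -0.11610

D_KL(Q||P) = -0.11610 - 0.10000 + 1.27713 - 0.11610 = 0.94493 ≈ 0.9449 bits

These are NOT equal (difference: 0.1653 bits). KL divergence is asymmetric: D_KL(P||Q) ≠ D_KL(Q||P) in general.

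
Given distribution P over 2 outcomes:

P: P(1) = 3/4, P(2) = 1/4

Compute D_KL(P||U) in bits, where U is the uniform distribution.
0.1887 bits

U(i) = 1/2 for all i

D_KL(P||U) = Σ P(x) log₂(P(x) / (1/2))
           = Σ P(x) log₂(P(x)) + log₂(2)
           = log₂(2) - H(P)

H(P) = -Σ P(x) log₂(P(x)):
  -P(1)·log₂(P(1)) = -(3/4)·log₂(3/4) = 0.31128
  -P(2)·log₂(P(2)) = -(1/4)·log₂(1/4) = 0.50000
H(P) = 0.31128 + 0.50000 = 0.81128 bits

log₂(2) = 1.00000 bits

D_KL(P||U) = 1.00000 - 0.81128 = 0.18872 ≈ 0.1887 bits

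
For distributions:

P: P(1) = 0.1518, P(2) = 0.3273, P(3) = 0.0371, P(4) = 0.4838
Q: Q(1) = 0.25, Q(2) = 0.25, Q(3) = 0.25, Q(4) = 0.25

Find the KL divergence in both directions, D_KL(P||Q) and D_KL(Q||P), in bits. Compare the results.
D_KL(P||Q) = 0.3767 bits, D_KL(Q||P) = 0.5328 bits. D_KL(Q||P) is larger than D_KL(P||Q) by 0.1561 bits; the two directions differ.

D_KL(P||Q) = Σ P(x) log₂(P(x)/Q(x))

Computing term by term:
  P(1)·log₂(P(1)/Q(1)) = 0.1518·log₂(0.1518/0.25) = -0.10926
  P(2)·log₂(P(2)/Q(2)) = 0.3273·log₂(0.3273/0.25) = 0.12722
  P(3)·log₂(P(3)/Q(3)) = 0.0371·log₂(0.0371/0.25) = -0.10212
  P(4)·log₂(P(4)/Q(4)) = 0.4838·log₂(0.4838/0.25) = 0.46081

D_KL(P||Q) = -0.10926 + 0.12722 - 0.10212 + 0.46081 = 0.37665 ≈ 0.3767 bits

D_KL(Q||P) = Σ Q(x) log₂(Q(x)/P(x))

Computing term by term:
  Q(1)·log₂(Q(1)/P(1)) = 0.25·log₂(0.25/0.1518) = 0.17994
  Q(2)·log₂(Q(2)/P(2)) = 0.25·log₂(0.25/0.3273) = -0.09717
  Q(3)·log₂(Q(3)/P(3)) = 0.25·log₂(0.25/0.0371) = 0.68811
  Q(4)·log₂(Q(4)/P(4)) = 0.25·log₂(0.25/0.4838) = -0.23812

D_KL(Q||P) = 0.17994 - 0.09717 + 0.68811 - 0.23812 = 0.53276 ≈ 0.5328 bits

These are NOT equal (difference: 0.1561 bits). KL divergence is asymmetric: D_KL(P||Q) ≠ D_KL(Q||P) in general.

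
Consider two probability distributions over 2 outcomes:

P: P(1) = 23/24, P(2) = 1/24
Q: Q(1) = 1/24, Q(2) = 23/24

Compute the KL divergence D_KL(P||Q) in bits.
4.1466 bits

D_KL(P||Q) = Σ P(x) log₂(P(x)/Q(x))

Computing term by term:
  P(1)·log₂(P(1)/Q(1)) = (23/24)·log₂((23/24)/(1/24)) = 4.33508
  P(2)·log₂(P(2)/Q(2)) = (1/24)·log₂((1/24)/(23/24)) = -0.18848

D_KL(P||Q) = 4.33508 - 0.18848 = 4.14660 ≈ 4.1466 bits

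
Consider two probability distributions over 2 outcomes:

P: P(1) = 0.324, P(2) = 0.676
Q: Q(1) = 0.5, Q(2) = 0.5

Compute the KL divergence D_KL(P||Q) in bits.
0.0913 bits

D_KL(P||Q) = Σ P(x) log₂(P(x)/Q(x))

Computing term by term:
  P(1)·log₂(P(1)/Q(1)) = 0.324·log₂(0.324/0.5) = -0.20280
  P(2)·log₂(P(2)/Q(2)) = 0.676·log₂(0.676/0.5) = 0.29412

D_KL(P||Q) = -0.20280 + 0.29412 = 0.09132 ≈ 0.0913 bits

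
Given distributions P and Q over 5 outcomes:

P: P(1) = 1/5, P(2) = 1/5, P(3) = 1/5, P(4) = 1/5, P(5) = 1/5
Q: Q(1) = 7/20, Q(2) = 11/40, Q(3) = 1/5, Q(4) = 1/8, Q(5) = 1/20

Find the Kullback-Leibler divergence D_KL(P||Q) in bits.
0.2823 bits

D_KL(P||Q) = Σ P(x) log₂(P(x)/Q(x))

Computing term by term:
  P(1)·log₂(P(1)/Q(1)) = (1/5)·log₂((1/5)/(7/20)) = -0.16147
  P(2)·log₂(P(2)/Q(2)) = (1/5)·log₂((1/5)/(11/40)) = -0.09189
  P(3)·log₂(P(3)/Q(3)) = (1/5)·log₂((1/5)/(1/5)) = 0.00000
  P(4)·log₂(P(4)/Q(4)) = (1/5)·log₂((1/5)/(1/8)) = 0.13561
  P(5)·log₂(P(5)/Q(5)) = (1/5)·log₂((1/5)/(1/20)) = 0.40000

D_KL(P||Q) = -0.16147 - 0.09189 + 0.00000 + 0.13561 + 0.40000 = 0.28225 ≈ 0.2823 bits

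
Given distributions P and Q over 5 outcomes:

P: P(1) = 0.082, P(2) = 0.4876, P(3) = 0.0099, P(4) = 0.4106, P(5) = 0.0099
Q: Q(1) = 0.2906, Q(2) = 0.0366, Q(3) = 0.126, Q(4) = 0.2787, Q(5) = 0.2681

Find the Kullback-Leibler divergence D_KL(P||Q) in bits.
1.8180 bits

D_KL(P||Q) = Σ P(x) log₂(P(x)/Q(x))

Computing term by term:
  P(1)·log₂(P(1)/Q(1)) = 0.082·log₂(0.082/0.2906) = -0.14968
  P(2)·log₂(P(2)/Q(2)) = 0.4876·log₂(0.4876/0.0366) = 1.82157
  P(3)·log₂(P(3)/Q(3)) = 0.0099·log₂(0.0099/0.126) = -0.03633
  P(4)·log₂(P(4)/Q(4)) = 0.4106·log₂(0.4106/0.2787) = 0.22953
  P(5)·log₂(P(5)/Q(5)) = 0.0099·log₂(0.0099/0.2681) = -0.04712

D_KL(P||Q) = -0.14968 + 1.82157 - 0.03633 + 0.22953 - 0.04712 = 1.81797 ≈ 1.8180 bits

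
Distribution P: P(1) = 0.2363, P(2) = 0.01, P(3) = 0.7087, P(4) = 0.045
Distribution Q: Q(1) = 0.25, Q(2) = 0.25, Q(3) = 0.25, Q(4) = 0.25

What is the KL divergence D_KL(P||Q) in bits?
0.8884 bits

D_KL(P||Q) = Σ P(x) log₂(P(x)/Q(x))

Computing term by term:
  P(1)·log₂(P(1)/Q(1)) = 0.2363·log₂(0.2363/0.25) = -0.01921
  P(2)·log₂(P(2)/Q(2)) = 0.01·log₂(0.01/0.25) = -0.04644
  P(3)·log₂(P(3)/Q(3)) = 0.7087·log₂(0.7087/0.25) = 1.06535
  P(4)·log₂(P(4)/Q(4)) = 0.045·log₂(0.045/0.25) = -0.11133

D_KL(P||Q) = -0.01921 - 0.04644 + 1.06535 - 0.11133 = 0.88837 ≈ 0.8884 bits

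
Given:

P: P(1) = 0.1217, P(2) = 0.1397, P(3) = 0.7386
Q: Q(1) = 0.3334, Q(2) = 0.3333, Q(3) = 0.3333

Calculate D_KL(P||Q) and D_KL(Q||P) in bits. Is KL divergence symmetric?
D_KL(P||Q) = 0.4957 bits, D_KL(Q||P) = 0.5202 bits. No, KL divergence is not symmetric.

D_KL(P||Q) = Σ P(x) log₂(P(x)/Q(x))

Computing term by term:
  P(1)·log₂(P(1)/Q(1)) = 0.1217·log₂(0.1217/0.3334) = -0.17694
  P(2)·log₂(P(2)/Q(2)) = 0.1397·log₂(0.1397/0.3333) = -0.17525
  P(3)·log₂(P(3)/Q(3)) = 0.7386·log₂(0.7386/0.3333) = 0.84789

D_KL(P||Q) = -0.17694 - 0.17525 + 0.84789 = 0.49570 ≈ 0.4957 bits

D_KL(Q||P) = Σ Q(x) log₂(Q(x)/P(x))

Computing term by term:
  Q(1)·log₂(Q(1)/P(1)) = 0.3334·log₂(0.3334/0.1217) = 0.48474
  Q(2)·log₂(Q(2)/P(2)) = 0.3333·log₂(0.3333/0.1397) = 0.41812
  Q(3)·log₂(Q(3)/P(3)) = 0.3333·log₂(0.3333/0.7386) = -0.38262

D_KL(Q||P) = 0.48474 + 0.41812 - 0.38262 = 0.52024 ≈ 0.5202 bits

These are NOT equal (difference: 0.0245 bits). KL divergence is asymmetric: D_KL(P||Q) ≠ D_KL(Q||P) in general.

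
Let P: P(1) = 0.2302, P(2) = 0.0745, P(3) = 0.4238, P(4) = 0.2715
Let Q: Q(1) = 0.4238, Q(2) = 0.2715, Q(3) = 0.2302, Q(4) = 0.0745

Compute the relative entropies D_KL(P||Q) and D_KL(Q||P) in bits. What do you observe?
D_KL(P||Q) = 0.5380 bits, D_KL(Q||P) = 0.5380 bits. The two directions give the same value here, because Q is a self-inverse relabeling of P; in general KL divergence is asymmetric.

D_KL(P||Q) = Σ P(x) log₂(P(x)/Q(x))

Computing term by term:
  P(1)·log₂(P(1)/Q(1)) = 0.2302·log₂(0.2302/0.4238) = -0.20269
  P(2)·log₂(P(2)/Q(2)) = 0.0745·log₂(0.0745/0.2715) = -0.13899
  P(3)·log₂(P(3)/Q(3)) = 0.4238·log₂(0.4238/0.2302) = 0.37315
  P(4)·log₂(P(4)/Q(4)) = 0.2715·log₂(0.2715/0.0745) = 0.50652

D_KL(P||Q) = -0.20269 - 0.13899 + 0.37315 + 0.50652 = 0.53799 ≈ 0.5380 bits

D_KL(Q||P) = Σ Q(x) log₂(Q(x)/P(x))

Computing term by term:
  Q(1)·log₂(Q(1)/P(1)) = 0.4238·log₂(0.4238/0.2302) = 0.37315
  Q(2)·log₂(Q(2)/P(2)) = 0.2715·log₂(0.2715/0.0745) = 0.50652
  Q(3)·log₂(Q(3)/P(3)) = 0.2302·log₂(0.2302/0.4238) = -0.20269
  Q(4)·log₂(Q(4)/P(4)) = 0.0745·log₂(0.0745/0.2715) = -0.13899

D_KL(Q||P) = 0.37315 + 0.50652 - 0.20269 - 0.13899 = 0.53799 ≈ 0.5380 bits

These ARE equal here. Q is P with outcomes relabeled (Q(1) = P(3), Q(2) = P(4), Q(3) = P(1), Q(4) = P(2)) by a relabeling that is its own inverse, so the two sums contain exactly the same terms in a different order. This is a special case — KL divergence is not symmetric in general: D_KL(P||Q) ≠ D_KL(Q||P) for most P, Q.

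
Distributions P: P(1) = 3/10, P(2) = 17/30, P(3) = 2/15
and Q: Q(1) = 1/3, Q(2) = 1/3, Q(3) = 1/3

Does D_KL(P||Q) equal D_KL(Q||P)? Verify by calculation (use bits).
D_KL(P||Q) = 0.2119 bits, D_KL(Q||P) = 0.2361 bits. No — D_KL(P||Q) ≠ D_KL(Q||P) for this pair.

D_KL(P||Q) = Σ P(x) log₂(P(x)/Q(x))

Computing term by term:
  P(1)·log₂(P(1)/Q(1)) = (3/10)·log₂((3/10)/(1/3)) = -0.04560
  P(2)·log₂(P(2)/Q(2)) = (17/30)·log₂((17/30)/(1/3)) = 0.43380
  P(3)·log₂(P(3)/Q(3)) = (2/15)·log₂((2/15)/(1/3)) = -0.17626

D_KL(P||Q) = -0.04560 + 0.43380 - 0.17626 = 0.21194 ≈ 0.2119 bits

D_KL(Q||P) = Σ Q(x) log₂(Q(x)/P(x))

Computing term by term:
  Q(1)·log₂(Q(1)/P(1)) = (1/3)·log₂((1/3)/(3/10)) = 0.05067
  Q(2)·log₂(Q(2)/P(2)) = (1/3)·log₂((1/3)/(17/30)) = -0.25518
  Q(3)·log₂(Q(3)/P(3)) = (1/3)·log₂((1/3)/(2/15)) = 0.44064

D_KL(Q||P) = 0.05067 - 0.25518 + 0.44064 = 0.23613 ≈ 0.2361 bits

These are NOT equal (difference: 0.0242 bits). KL divergence is asymmetric: D_KL(P||Q) ≠ D_KL(Q||P) in general.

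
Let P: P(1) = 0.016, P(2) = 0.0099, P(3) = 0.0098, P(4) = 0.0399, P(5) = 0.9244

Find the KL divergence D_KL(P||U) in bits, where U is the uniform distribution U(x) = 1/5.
1.8049 bits

U(i) = 1/5 for all i

D_KL(P||U) = Σ P(x) log₂(P(x) / (1/5))
           = Σ P(x) log₂(P(x)) + log₂(5)
           = log₂(5) - H(P)

H(P) = -Σ P(x) log₂(P(x)):
  -P(1)·log₂(P(1)) = -(0.016)·log₂(0.016) = 0.09545
  -P(2)·log₂(P(2)) = -(0.0099)·log₂(0.0099) = 0.06592
  -P(3)·log₂(P(3)) = -(0.0098)·log₂(0.0098) = 0.06540
  -P(4)·log₂(P(4)) = -(0.0399)·log₂(0.0399) = 0.18543
  -P(5)·log₂(P(5)) = -(0.9244)·log₂(0.9244) = 0.10484
H(P) = 0.09545 + 0.06592 + 0.06540 + 0.18543 + 0.10484 = 0.51704 bits

log₂(5) = 2.32193 bits

D_KL(P||U) = 2.32193 - 0.51704 = 1.80489 ≈ 1.8049 bits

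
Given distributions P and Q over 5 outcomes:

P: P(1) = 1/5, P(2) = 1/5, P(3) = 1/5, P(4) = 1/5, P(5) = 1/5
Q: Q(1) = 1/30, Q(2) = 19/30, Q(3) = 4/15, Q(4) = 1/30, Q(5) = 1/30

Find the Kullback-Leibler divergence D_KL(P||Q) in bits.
1.1354 bits

D_KL(P||Q) = Σ P(x) log₂(P(x)/Q(x))

Computing term by term:
  P(1)·log₂(P(1)/Q(1)) = (1/5)·log₂((1/5)/(1/30)) = 0.51699
  P(2)·log₂(P(2)/Q(2)) = (1/5)·log₂((1/5)/(19/30)) = -0.33259
  P(3)·log₂(P(3)/Q(3)) = (1/5)·log₂((1/5)/(4/15)) = -0.08301
  P(4)·log₂(P(4)/Q(4)) = (1/5)·log₂((1/5)/(1/30)) = 0.51699
  P(5)·log₂(P(5)/Q(5)) = (1/5)·log₂((1/5)/(1/30)) = 0.51699

D_KL(P||Q) = 0.51699 - 0.33259 - 0.08301 + 0.51699 + 0.51699 = 1.13537 ≈ 1.1354 bits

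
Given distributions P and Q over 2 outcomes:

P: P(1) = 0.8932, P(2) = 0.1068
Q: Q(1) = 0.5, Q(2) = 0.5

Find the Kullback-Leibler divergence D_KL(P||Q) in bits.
0.5098 bits

D_KL(P||Q) = Σ P(x) log₂(P(x)/Q(x))

Computing term by term:
  P(1)·log₂(P(1)/Q(1)) = 0.8932·log₂(0.8932/0.5) = 0.74766
  P(2)·log₂(P(2)/Q(2)) = 0.1068·log₂(0.1068/0.5) = -0.23785

D_KL(P||Q) = 0.74766 - 0.23785 = 0.50981 ≈ 0.5098 bits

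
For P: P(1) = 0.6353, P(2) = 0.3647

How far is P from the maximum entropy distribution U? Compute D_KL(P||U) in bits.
0.0535 bits

U(i) = 1/2 for all i

D_KL(P||U) = Σ P(x) log₂(P(x) / (1/2))
           = Σ P(x) log₂(P(x)) + log₂(2)
           = log₂(2) - H(P)

H(P) = -Σ P(x) log₂(P(x)):
  -P(1)·log₂(P(1)) = -(0.6353)·log₂(0.6353) = 0.41580
  -P(2)·log₂(P(2)) = -(0.3647)·log₂(0.3647) = 0.53072
H(P) = 0.41580 + 0.53072 = 0.94652 bits

log₂(2) = 1.00000 bits

D_KL(P||U) = 1.00000 - 0.94652 = 0.05348 ≈ 0.0535 bits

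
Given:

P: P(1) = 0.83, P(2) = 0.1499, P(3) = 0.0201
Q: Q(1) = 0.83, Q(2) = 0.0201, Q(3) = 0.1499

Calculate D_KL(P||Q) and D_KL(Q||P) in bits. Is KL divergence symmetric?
D_KL(P||Q) = 0.3763 bits, D_KL(Q||P) = 0.3763 bits. The two values coincide for this particular pair, but no — KL divergence is not symmetric in general.

D_KL(P||Q) = Σ P(x) log₂(P(x)/Q(x))

Computing term by term:
  P(1)·log₂(P(1)/Q(1)) = 0.83·log₂(0.83/0.83) = 0.00000
  P(2)·log₂(P(2)/Q(2)) = 0.1499·log₂(0.1499/0.0201) = 0.43452
  P(3)·log₂(P(3)/Q(3)) = 0.0201·log₂(0.0201/0.1499) = -0.05826

D_KL(P||Q) = 0.00000 + 0.43452 - 0.05826 = 0.37626 ≈ 0.3763 bits

D_KL(Q||P) = Σ Q(x) log₂(Q(x)/P(x))

Computing term by term:
  Q(1)·log₂(Q(1)/P(1)) = 0.83·log₂(0.83/0.83) = 0.00000
  Q(2)·log₂(Q(2)/P(2)) = 0.0201·log₂(0.0201/0.1499) = -0.05826
  Q(3)·log₂(Q(3)/P(3)) = 0.1499·log₂(0.1499/0.0201) = 0.43452

D_KL(Q||P) = 0.00000 - 0.05826 + 0.43452 = 0.37626 ≈ 0.3763 bits

These ARE equal here. Q is P with outcomes relabeled (Q(2) = P(3), Q(3) = P(2)) by a relabeling that is its own inverse, so the two sums contain exactly the same terms in a different order. This is a special case — KL divergence is not symmetric in general: D_KL(P||Q) ≠ D_KL(Q||P) for most P, Q.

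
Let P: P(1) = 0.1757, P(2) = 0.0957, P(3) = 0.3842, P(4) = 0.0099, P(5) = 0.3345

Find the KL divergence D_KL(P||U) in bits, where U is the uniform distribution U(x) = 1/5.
0.4325 bits

U(i) = 1/5 for all i

D_KL(P||U) = Σ P(x) log₂(P(x) / (1/5))
           = Σ P(x) log₂(P(x)) + log₂(5)
           = log₂(5) - H(P)

H(P) = -Σ P(x) log₂(P(x)):
  -P(1)·log₂(P(1)) = -(0.1757)·log₂(0.1757) = 0.44080
  -P(2)·log₂(P(2)) = -(0.0957)·log₂(0.0957) = 0.32398
  -P(3)·log₂(P(3)) = -(0.3842)·log₂(0.3842) = 0.53022
  -P(4)·log₂(P(4)) = -(0.0099)·log₂(0.0099) = 0.06592
  -P(5)·log₂(P(5)) = -(0.3345)·log₂(0.3345) = 0.52848
H(P) = 0.44080 + 0.32398 + 0.53022 + 0.06592 + 0.52848 = 1.88940 bits

log₂(5) = 2.32193 bits

D_KL(P||U) = 2.32193 - 1.88940 = 0.43253 ≈ 0.4325 bits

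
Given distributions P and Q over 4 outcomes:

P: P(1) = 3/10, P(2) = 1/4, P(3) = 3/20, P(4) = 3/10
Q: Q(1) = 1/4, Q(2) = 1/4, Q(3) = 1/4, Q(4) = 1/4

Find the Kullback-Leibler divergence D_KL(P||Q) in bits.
0.0473 bits

D_KL(P||Q) = Σ P(x) log₂(P(x)/Q(x))

Computing term by term:
  P(1)·log₂(P(1)/Q(1)) = (3/10)·log₂((3/10)/(1/4)) = 0.07891
  P(2)·log₂(P(2)/Q(2)) = (1/4)·log₂((1/4)/(1/4)) = 0.00000
  P(3)·log₂(P(3)/Q(3)) = (3/20)·log₂((3/20)/(1/4)) = -0.11054
  P(4)·log₂(P(4)/Q(4)) = (3/10)·log₂((3/10)/(1/4)) = 0.07891

D_KL(P||Q) = 0.07891 + 0.00000 - 0.11054 + 0.07891 = 0.04728 ≈ 0.0473 bits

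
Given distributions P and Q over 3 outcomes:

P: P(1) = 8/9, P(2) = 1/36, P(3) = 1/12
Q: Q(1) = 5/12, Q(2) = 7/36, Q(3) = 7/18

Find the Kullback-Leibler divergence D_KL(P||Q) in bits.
0.7085 bits

D_KL(P||Q) = Σ P(x) log₂(P(x)/Q(x))

Computing term by term:
  P(1)·log₂(P(1)/Q(1)) = (8/9)·log₂((8/9)/(5/12)) = 0.97165
  P(2)·log₂(P(2)/Q(2)) = (1/36)·log₂((1/36)/(7/36)) = -0.07798
  P(3)·log₂(P(3)/Q(3)) = (1/12)·log₂((1/12)/(7/18)) = -0.18520

D_KL(P||Q) = 0.97165 - 0.07798 - 0.18520 = 0.70847 ≈ 0.7085 bits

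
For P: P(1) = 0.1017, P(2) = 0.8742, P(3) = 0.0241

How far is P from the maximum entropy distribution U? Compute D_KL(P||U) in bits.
0.9505 bits

U(i) = 1/3 for all i

D_KL(P||U) = Σ P(x) log₂(P(x) / (1/3))
           = Σ P(x) log₂(P(x)) + log₂(3)
           = log₂(3) - H(P)

H(P) = -Σ P(x) log₂(P(x)):
  -P(1)·log₂(P(1)) = -(0.1017)·log₂(0.1017) = 0.33537
  -P(2)·log₂(P(2)) = -(0.8742)·log₂(0.8742) = 0.16956
  -P(3)·log₂(P(3)) = -(0.0241)·log₂(0.0241) = 0.12953
H(P) = 0.33537 + 0.16956 + 0.12953 = 0.63446 bits

log₂(3) = 1.58496 bits

D_KL(P||U) = 1.58496 - 0.63446 = 0.95050 ≈ 0.9505 bits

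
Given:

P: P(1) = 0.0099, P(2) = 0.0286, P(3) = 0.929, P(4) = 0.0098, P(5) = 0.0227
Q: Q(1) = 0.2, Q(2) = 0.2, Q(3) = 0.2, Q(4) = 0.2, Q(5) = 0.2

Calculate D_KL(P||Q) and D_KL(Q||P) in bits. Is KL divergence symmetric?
D_KL(P||Q) = 1.8213 bits, D_KL(Q||P) = 2.4834 bits. No, KL divergence is not symmetric.

D_KL(P||Q) = Σ P(x) log₂(P(x)/Q(x))

Computing term by term:
  P(1)·log₂(P(1)/Q(1)) = 0.0099·log₂(0.0099/0.2) = -0.04293
  P(2)·log₂(P(2)/Q(2)) = 0.0286·log₂(0.0286/0.2) = -0.08025
  P(3)·log₂(P(3)/Q(3)) = 0.929·log₂(0.929/0.2) = 2.05837
  P(4)·log₂(P(4)/Q(4)) = 0.0098·log₂(0.0098/0.2) = -0.04264
  P(5)·log₂(P(5)/Q(5)) = 0.0227·log₂(0.0227/0.2) = -0.07126

D_KL(P||Q) = -0.04293 - 0.08025 + 2.05837 - 0.04264 - 0.07126 = 1.82129 ≈ 1.8213 bits

D_KL(Q||P) = Σ Q(x) log₂(Q(x)/P(x))

Computing term by term:
  Q(1)·log₂(Q(1)/P(1)) = 0.2·log₂(0.2/0.0099) = 0.86729
  Q(2)·log₂(Q(2)/P(2)) = 0.2·log₂(0.2/0.0286) = 0.56118
  Q(3)·log₂(Q(3)/P(3)) = 0.2·log₂(0.2/0.929) = -0.44314
  Q(4)·log₂(Q(4)/P(4)) = 0.2·log₂(0.2/0.0098) = 0.87021
  Q(5)·log₂(Q(5)/P(5)) = 0.2·log₂(0.2/0.0227) = 0.62785

D_KL(Q||P) = 0.86729 + 0.56118 - 0.44314 + 0.87021 + 0.62785 = 2.48339 ≈ 2.4834 bits

These are NOT equal (difference: 0.6621 bits). KL divergence is asymmetric: D_KL(P||Q) ≠ D_KL(Q||P) in general.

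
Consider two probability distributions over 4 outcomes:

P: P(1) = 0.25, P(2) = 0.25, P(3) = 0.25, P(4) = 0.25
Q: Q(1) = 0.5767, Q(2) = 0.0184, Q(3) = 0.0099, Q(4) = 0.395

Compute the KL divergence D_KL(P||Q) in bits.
1.6392 bits

D_KL(P||Q) = Σ P(x) log₂(P(x)/Q(x))

Computing term by term:
  P(1)·log₂(P(1)/Q(1)) = 0.25·log₂(0.25/0.5767) = -0.30147
  P(2)·log₂(P(2)/Q(2)) = 0.25·log₂(0.25/0.0184) = 0.94104
  P(3)·log₂(P(3)/Q(3)) = 0.25·log₂(0.25/0.0099) = 1.16459
  P(4)·log₂(P(4)/Q(4)) = 0.25·log₂(0.25/0.395) = -0.16498

D_KL(P||Q) = -0.30147 + 0.94104 + 1.16459 - 0.16498 = 1.63918 ≈ 1.6392 bits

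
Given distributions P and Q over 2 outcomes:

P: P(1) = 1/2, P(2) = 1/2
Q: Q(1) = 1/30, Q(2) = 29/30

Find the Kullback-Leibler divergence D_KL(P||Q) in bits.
1.4779 bits

D_KL(P||Q) = Σ P(x) log₂(P(x)/Q(x))

Computing term by term:
  P(1)·log₂(P(1)/Q(1)) = (1/2)·log₂((1/2)/(1/30)) = 1.95345
  P(2)·log₂(P(2)/Q(2)) = (1/2)·log₂((1/2)/(29/30)) = -0.47555

D_KL(P||Q) = 1.95345 - 0.47555 = 1.47790 ≈ 1.4779 bits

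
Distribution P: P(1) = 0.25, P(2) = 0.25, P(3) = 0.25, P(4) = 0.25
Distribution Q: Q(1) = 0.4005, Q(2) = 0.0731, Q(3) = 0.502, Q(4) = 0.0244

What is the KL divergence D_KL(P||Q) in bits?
0.8613 bits

D_KL(P||Q) = Σ P(x) log₂(P(x)/Q(x))

Computing term by term:
  P(1)·log₂(P(1)/Q(1)) = 0.25·log₂(0.25/0.4005) = -0.16997
  P(2)·log₂(P(2)/Q(2)) = 0.25·log₂(0.25/0.0731) = 0.44350
  P(3)·log₂(P(3)/Q(3)) = 0.25·log₂(0.25/0.502) = -0.25144
  P(4)·log₂(P(4)/Q(4)) = 0.25·log₂(0.25/0.0244) = 0.83924

D_KL(P||Q) = -0.16997 + 0.44350 - 0.25144 + 0.83924 = 0.86133 ≈ 0.8613 bits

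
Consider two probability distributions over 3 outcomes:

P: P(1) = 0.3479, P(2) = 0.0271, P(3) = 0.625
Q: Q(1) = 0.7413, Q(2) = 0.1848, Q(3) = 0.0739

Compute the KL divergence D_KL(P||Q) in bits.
1.4704 bits

D_KL(P||Q) = Σ P(x) log₂(P(x)/Q(x))

Computing term by term:
  P(1)·log₂(P(1)/Q(1)) = 0.3479·log₂(0.3479/0.7413) = -0.37969
  P(2)·log₂(P(2)/Q(2)) = 0.0271·log₂(0.0271/0.1848) = -0.07506
  P(3)·log₂(P(3)/Q(3)) = 0.625·log₂(0.625/0.0739) = 1.92513

D_KL(P||Q) = -0.37969 - 0.07506 + 1.92513 = 1.47038 ≈ 1.4704 bits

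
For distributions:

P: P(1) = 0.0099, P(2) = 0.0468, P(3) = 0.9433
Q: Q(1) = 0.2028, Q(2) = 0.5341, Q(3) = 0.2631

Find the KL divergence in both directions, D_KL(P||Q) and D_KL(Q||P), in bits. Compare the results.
D_KL(P||Q) = 1.5301 bits, D_KL(Q||P) = 2.2749 bits. D_KL(Q||P) is larger than D_KL(P||Q) by 0.7448 bits; the two directions differ.

D_KL(P||Q) = Σ P(x) log₂(P(x)/Q(x))

Computing term by term:
  P(1)·log₂(P(1)/Q(1)) = 0.0099·log₂(0.0099/0.2028) = -0.04313
  P(2)·log₂(P(2)/Q(2)) = 0.0468·log₂(0.0468/0.5341) = -0.16439
  P(3)·log₂(P(3)/Q(3)) = 0.9433·log₂(0.9433/0.2631) = 1.73766

D_KL(P||Q) = -0.04313 - 0.16439 + 1.73766 = 1.53014 ≈ 1.5301 bits

D_KL(Q||P) = Σ Q(x) log₂(Q(x)/P(x))

Computing term by term:
  Q(1)·log₂(Q(1)/P(1)) = 0.2028·log₂(0.2028/0.0099) = 0.88350
  Q(2)·log₂(Q(2)/P(2)) = 0.5341·log₂(0.5341/0.0468) = 1.87604
  Q(3)·log₂(Q(3)/P(3)) = 0.2631·log₂(0.2631/0.9433) = -0.48466

D_KL(Q||P) = 0.88350 + 1.87604 - 0.48466 = 2.27488 ≈ 2.2749 bits

These are NOT equal (difference: 0.7448 bits). KL divergence is asymmetric: D_KL(P||Q) ≠ D_KL(Q||P) in general.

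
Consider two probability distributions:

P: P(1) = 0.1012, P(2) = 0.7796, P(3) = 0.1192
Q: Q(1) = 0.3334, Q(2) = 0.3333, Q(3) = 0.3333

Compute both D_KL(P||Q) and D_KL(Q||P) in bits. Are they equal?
D_KL(P||Q) = 0.6048 bits, D_KL(Q||P) = 0.6593 bits. No, they are not equal.

D_KL(P||Q) = Σ P(x) log₂(P(x)/Q(x))

Computing term by term:
  P(1)·log₂(P(1)/Q(1)) = 0.1012·log₂(0.1012/0.3334) = -0.17407
  P(2)·log₂(P(2)/Q(2)) = 0.7796·log₂(0.7796/0.3333) = 0.95572
  P(3)·log₂(P(3)/Q(3)) = 0.1192·log₂(0.1192/0.3333) = -0.17683

D_KL(P||Q) = -0.17407 + 0.95572 - 0.17683 = 0.60482 ≈ 0.6048 bits

D_KL(Q||P) = Σ Q(x) log₂(Q(x)/P(x))

Computing term by term:
  Q(1)·log₂(Q(1)/P(1)) = 0.3334·log₂(0.3334/0.1012) = 0.57346
  Q(2)·log₂(Q(2)/P(2)) = 0.3333·log₂(0.3333/0.7796) = -0.40860
  Q(3)·log₂(Q(3)/P(3)) = 0.3333·log₂(0.3333/0.1192) = 0.49443

D_KL(Q||P) = 0.57346 - 0.40860 + 0.49443 = 0.65929 ≈ 0.6593 bits

These are NOT equal (difference: 0.0545 bits). KL divergence is asymmetric: D_KL(P||Q) ≠ D_KL(Q||P) in general.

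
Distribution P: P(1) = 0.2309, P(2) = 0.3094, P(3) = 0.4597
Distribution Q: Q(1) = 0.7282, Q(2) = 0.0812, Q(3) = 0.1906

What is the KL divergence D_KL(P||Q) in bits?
0.7984 bits

D_KL(P||Q) = Σ P(x) log₂(P(x)/Q(x))

Computing term by term:
  P(1)·log₂(P(1)/Q(1)) = 0.2309·log₂(0.2309/0.7282) = -0.38262
  P(2)·log₂(P(2)/Q(2)) = 0.3094·log₂(0.3094/0.0812) = 0.59712
  P(3)·log₂(P(3)/Q(3)) = 0.4597·log₂(0.4597/0.1906) = 0.58389

D_KL(P||Q) = -0.38262 + 0.59712 + 0.58389 = 0.79839 ≈ 0.7984 bits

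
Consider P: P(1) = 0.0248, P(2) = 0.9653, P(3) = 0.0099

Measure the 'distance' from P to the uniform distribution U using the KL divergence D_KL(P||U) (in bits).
1.3376 bits

U(i) = 1/3 for all i

D_KL(P||U) = Σ P(x) log₂(P(x) / (1/3))
           = Σ P(x) log₂(P(x)) + log₂(3)
           = log₂(3) - H(P)

H(P) = -Σ P(x) log₂(P(x)):
  -P(1)·log₂(P(1)) = -(0.0248)·log₂(0.0248) = 0.13227
  -P(2)·log₂(P(2)) = -(0.9653)·log₂(0.9653) = 0.04918
  -P(3)·log₂(P(3)) = -(0.0099)·log₂(0.0099) = 0.06592
H(P) = 0.13227 + 0.04918 + 0.06592 = 0.24737 bits

log₂(3) = 1.58496 bits

D_KL(P||U) = 1.58496 - 0.24737 = 1.33759 ≈ 1.3376 bits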